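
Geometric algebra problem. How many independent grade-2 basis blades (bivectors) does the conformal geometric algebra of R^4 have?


The conformal model of R^4 uses Cl(5,1) with m = 4 + 2 = 6 generators.
Number of grade-2 blades = C(m, 2) = C(6, 2)
= 6*5/2 = 15


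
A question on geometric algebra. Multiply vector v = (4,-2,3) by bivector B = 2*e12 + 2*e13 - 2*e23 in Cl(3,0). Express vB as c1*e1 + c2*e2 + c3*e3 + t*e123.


vB has grade-1 (vector) and grade-3 (trivector) parts: vB = (v _| B) + (v ^ B).
Vector part <vB>_1:
  e1: -v2*b12 - v3*b13 = -(-2)*(2) - (3)*(2) = -2
  e2: v1*b12 - v3*b23 = (4)*(2) - (3)*(-2) = 14
  e3: v1*b13 + v2*b23 = (4)*(2) + (-2)*(-2) = 12
Trivector part <vB>_3:
  e123: v1*b23 - v2*b13 + v3*b12 = (4)*(-2) - (-2)*(2) + (3)*(2) = 2
vB = -2*e1 + 14*e2 + 12*e3 + 2*e123


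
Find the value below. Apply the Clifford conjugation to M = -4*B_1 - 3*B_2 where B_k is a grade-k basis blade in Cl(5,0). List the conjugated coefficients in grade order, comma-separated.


Clifford conjugate sign for grade k: (-1)^(k(k+1)/2)
Grade 1: (-1)^(1*2/2) = (-1)^1 = -1, coeff -4 -> 4
Grade 2: (-1)^(2*3/2) = (-1)^3 = -1, coeff -3 -> 3
Conjugated coefficients: 4, 3


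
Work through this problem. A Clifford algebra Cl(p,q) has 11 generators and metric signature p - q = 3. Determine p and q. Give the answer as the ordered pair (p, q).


We need p + q = 11 and p - q = 3.
Adding: 2p = 11 + 3 = 14, so p = 7.
Then q = 11 - 7 = 4.
(p, q) = (7, 4)


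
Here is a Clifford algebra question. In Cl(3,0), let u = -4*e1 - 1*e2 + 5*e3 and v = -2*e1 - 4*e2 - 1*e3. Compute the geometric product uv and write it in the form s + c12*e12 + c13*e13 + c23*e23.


In Cl(3,0): e_i^2 = 1, e_ie_j = -e_je_i for i != j.
Scalar part = u . v = (-4)*(-2) + (-1)*(-4) + 5*(-1)
= 8 + 4 + (-5) = 7
e12 coeff = (-4)*(-4) - (-1)*(-2) = 16 - 2 = 14
e13 coeff = (-4)*(-1) - 5*(-2) = 4 - (-10) = 14
e23 coeff = (-1)*(-1) - 5*(-4) = 1 - (-20) = 21
uv = 7 + 14*e12 + 14*e13 + 21*e23


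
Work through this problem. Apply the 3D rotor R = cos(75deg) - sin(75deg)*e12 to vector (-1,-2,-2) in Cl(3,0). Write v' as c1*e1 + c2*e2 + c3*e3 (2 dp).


Rotor R = cos(75deg) - sin(75deg)*e12
Rotation angle theta = 2 * 75 = 150 degrees in the e12 plane (e1 -> e2).
The component perpendicular to the plane (e3) is invariant: v'_3 = v3 = -2.00
cos(150deg) = -0.8660, sin(150deg) = 0.5000
v'_1 = v1*cos(theta) - v2*sin(theta) = -1*(-0.8660) - (-2)*0.5000 = 1.87
v'_2 = v1*sin(theta) + v2*cos(theta) = -1*0.5000 + (-2)*(-0.8660) = 1.23
v' = 1.87*e1 + 1.23*e2 - 2.00*e3


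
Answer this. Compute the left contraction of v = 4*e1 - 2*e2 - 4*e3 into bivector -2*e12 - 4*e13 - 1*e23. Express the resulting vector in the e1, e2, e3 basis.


Left contraction v _| B = <vB>_1 (grade-1 part of the geometric product vB).
Using e1_|e12 = e2, e2_|e12 = -e1, e1_|e13 = e3, e3_|e13 = -e1, e2_|e23 = e3, e3_|e23 = -e2:
e1 coeff: -v2*b12 - v3*b13 = -(-2)*(-2) - (-4)*(-4) = -20
e2 coeff: v1*b12 - v3*b23 = (4)*(-2) - (-4)*(-1) = -12
e3 coeff: v1*b13 + v2*b23 = (4)*(-4) + (-2)*(-1) = -14
v _| B = -20*e1 - 12*e2 - 14*e3


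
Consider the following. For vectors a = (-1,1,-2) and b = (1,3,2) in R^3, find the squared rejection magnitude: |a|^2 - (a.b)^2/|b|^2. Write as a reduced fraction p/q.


|a|^2 = (-1)^2 + 1^2 + (-2)^2 = 6
|b|^2 = 1^2 + 3^2 + 2^2 = 14
a . b = (-1)*1 + 1*3 + (-2)*2 = -2
(a.b)^2 = (-2)^2 = 4
|rej|^2 = 6 - 4/14
= (84 - 4)/14
= 80/14
In lowest terms: 40/7


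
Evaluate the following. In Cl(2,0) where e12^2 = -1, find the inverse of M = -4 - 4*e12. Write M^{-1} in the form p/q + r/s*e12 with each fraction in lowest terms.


M = -4 - 4*e12, where e12^2 = -1.
Since M commutes with its reverse ~M = a - b*e12, M * ~M = a^2 - b^2*e12^2 = a^2 + b^2.
So M^{-1} = ~M / (a^2 + b^2) = (a - b*e12)/(a^2 + b^2).
a^2 + b^2 = 16 + 16 = 32
Scalar part = -4/32 = -1/8
Bivector coeff = 4/32 = 1/8
M^{-1} = -1/8 + 1/8*e12


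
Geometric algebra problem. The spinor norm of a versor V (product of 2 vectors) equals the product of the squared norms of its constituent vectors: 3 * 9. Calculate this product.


Spinor norm N(V) = |v1|^2 * |v2|^2 * ... * |v2|^2
= 3 * 9
Running product: 3, 27
N(V) = 27


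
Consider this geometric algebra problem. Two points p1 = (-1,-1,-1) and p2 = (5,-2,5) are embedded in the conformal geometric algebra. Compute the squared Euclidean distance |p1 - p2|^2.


p1 - p2 = (-6, 1, -6)
|p1 - p2|^2 = (-6)^2 + 1^2 + (-6)^2
= 36 + 1 + 36
= 73


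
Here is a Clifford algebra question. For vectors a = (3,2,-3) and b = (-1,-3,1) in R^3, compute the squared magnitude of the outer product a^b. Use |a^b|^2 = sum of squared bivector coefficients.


a wedge b = (a1*b2 - a2*b1)*e12 + (a1*b3 - a3*b1)*e13 + (a2*b3 - a3*b2)*e23
e12 coeff: 3*(-3) - 2*(-1) = -9 - (-2) = -7
e13 coeff: 3*1 - (-3)*(-1) = 3 - 3 = 0
e23 coeff: 2*1 - (-3)*(-3) = 2 - 9 = -7
|a wedge b|^2 = (-7)^2 + 0^2 + (-7)^2
= 49 + 0 + 49
= 98


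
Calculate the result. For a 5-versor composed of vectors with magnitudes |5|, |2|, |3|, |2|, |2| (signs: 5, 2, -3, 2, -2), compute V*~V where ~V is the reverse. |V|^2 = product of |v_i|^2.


Each vector v_i has |v_i|^2 = s_i^2
Squared scales: 5^2 = 25, 2^2 = 4, (-3)^2 = 9, 2^2 = 4, (-2)^2 = 4
|V|^2 = 25 * 4 * 9 * 4 * 4
= 14400


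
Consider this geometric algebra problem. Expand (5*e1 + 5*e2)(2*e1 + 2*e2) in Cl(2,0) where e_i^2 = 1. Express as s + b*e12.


Expand: (5*e1 + 5*e2)(2*e1 + 2*e2)
= 5*2*e1e1 + 5*2*e1e2 + 5*2*e2e1 + 5*2*e2e2
Using e1^2 = e2^2 = 1, e2e1 = -e1e2:
Scalar part s = 5*2 + 5*2 = 10 + 10 = 20
Bivector part b = 5*2 - 5*2 = 10 - 10 = 0
uv = 20 + 0*e12


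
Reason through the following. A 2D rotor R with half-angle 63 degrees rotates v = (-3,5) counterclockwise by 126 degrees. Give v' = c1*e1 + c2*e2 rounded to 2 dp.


Rotor R = cos(63deg) - sin(63deg)*e12
Rotation angle theta = 2 * 63 = 126 degrees
v' = R*v*~R rotates v by theta.
cos(126deg) = -0.5878, sin(126deg) = 0.8090
v'_1 = -3*cos(126deg) - 5*sin(126deg)
= -3*(-0.5878) - 5*0.8090
= -2.28
v'_2 = -3*sin(126deg) + 5*cos(126deg)
= -3*0.8090 + 5*(-0.5878)
= -5.37
v' = -2.28*e1 - 5.37*e2


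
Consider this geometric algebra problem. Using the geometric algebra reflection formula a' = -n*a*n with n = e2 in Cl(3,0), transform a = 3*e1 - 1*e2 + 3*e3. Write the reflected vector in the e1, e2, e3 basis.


Reflection formula: a' = -n*a*n, with n = e2 (unit vector, n^2 = 1).
For reflection through hyperplane perp to e2:
The component along e2 flips sign, others stay.
a = (3, -1, 3)
a' = (3, 1, 3)
a' = 3*e1 + 1*e2 + 3*e3


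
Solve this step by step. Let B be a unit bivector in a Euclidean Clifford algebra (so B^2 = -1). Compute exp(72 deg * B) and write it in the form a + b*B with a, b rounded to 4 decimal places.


For a unit bivector B with B^2 = -1, the exponential series gives
e^(theta*B) = cos(theta) + sin(theta)*B (the GA analogue of Euler's formula).
theta = 72 degrees = 1.256637 rad
cos(72 deg) = 0.3090
sin(72 deg) = 0.9511
exp(theta*B) = 0.3090 + 0.9511*B


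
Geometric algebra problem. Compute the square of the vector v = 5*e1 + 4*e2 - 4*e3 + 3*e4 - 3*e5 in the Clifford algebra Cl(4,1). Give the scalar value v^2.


v^2 = sum of c_i^2 * e_i^2
Positive signature terms (e_i^2 = +1): 5^2 + 4^2 + (-4)^2 + 3^2 = 66
Negative signature terms (e_j^2 = -1): (-3)^2 = 9
v^2 = 66 - 9 = 57


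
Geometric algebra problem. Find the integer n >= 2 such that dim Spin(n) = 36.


dim Spin(n) = dim so(n) = n(n-1)/2.
Solve n(n-1)/2 = 36, i.e. n^2 - n - 72 = 0.
Discriminant = 1 + 8*36 = 289
n = (1 + sqrt(289))/2 = (1 + 17)/2 = 9


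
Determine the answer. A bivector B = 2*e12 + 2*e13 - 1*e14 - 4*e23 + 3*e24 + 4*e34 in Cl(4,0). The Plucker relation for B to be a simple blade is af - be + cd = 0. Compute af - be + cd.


Plucker relation: af - be + cd
a*f = 2*4 = 8
b*e = 2*3 = 6
c*d = (-1)*(-4) = 4
af - be + cd = 8 - 6 + 4
= 6


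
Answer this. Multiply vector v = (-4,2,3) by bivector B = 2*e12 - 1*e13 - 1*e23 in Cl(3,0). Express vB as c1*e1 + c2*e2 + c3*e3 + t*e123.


vB has grade-1 (vector) and grade-3 (trivector) parts: vB = (v _| B) + (v ^ B).
Vector part <vB>_1:
  e1: -v2*b12 - v3*b13 = -(2)*(2) - (3)*(-1) = -1
  e2: v1*b12 - v3*b23 = (-4)*(2) - (3)*(-1) = -5
  e3: v1*b13 + v2*b23 = (-4)*(-1) + (2)*(-1) = 2
Trivector part <vB>_3:
  e123: v1*b23 - v2*b13 + v3*b12 = (-4)*(-1) - (2)*(-1) + (3)*(2) = 12
vB = -1*e1 - 5*e2 + 2*e3 + 12*e123


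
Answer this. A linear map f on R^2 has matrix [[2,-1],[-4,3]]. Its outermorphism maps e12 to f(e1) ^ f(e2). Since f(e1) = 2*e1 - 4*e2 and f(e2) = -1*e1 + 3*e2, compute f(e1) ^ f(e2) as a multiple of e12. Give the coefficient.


The outermorphism of a linear map f sends e1^e2 to f(e1)^f(e2).
f(e1) = 2*e1 - 4*e2
f(e2) = -1*e1 + 3*e2
f(e1) ^ f(e2) = (2*e1 - 4*e2) ^ (-1*e1 + 3*e2)
= 2*3*e12 + (-4)*(-1)*e21
= (6 - 4)*e12
= 2*e12
Coefficient = 2


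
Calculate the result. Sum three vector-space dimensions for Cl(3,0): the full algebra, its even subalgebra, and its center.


n = 3 + 0 = 3
Total dim = 2^3 = 8
Even subalgebra dim = 2^2 = 4
n is odd, so center dim = 2
Sum = 8 + 4 + 2 = 14


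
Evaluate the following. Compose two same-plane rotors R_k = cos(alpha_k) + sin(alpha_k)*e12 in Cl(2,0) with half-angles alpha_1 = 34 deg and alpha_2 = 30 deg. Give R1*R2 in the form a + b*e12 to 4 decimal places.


Same-plane rotors commute and their half-angles add:
R1*R2 = cos(a1 + a2) + sin(a1 + a2)*e12.
a1 + a2 = 34 + 30 = 64 deg
cos(64 deg) = 0.4384
sin(64 deg) = 0.8988
R1*R2 = 0.4384 + 0.8988*e12


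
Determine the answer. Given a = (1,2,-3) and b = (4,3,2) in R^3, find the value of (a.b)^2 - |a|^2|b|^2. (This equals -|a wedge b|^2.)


a . b = 1*4 + 2*3 + (-3)*2
= 4 + 6 + (-6) = 4
|a|^2 = 1^2 + 2^2 + (-3)^2 = 14
|b|^2 = 4^2 + 3^2 + 2^2 = 29
(a.b)^2 = 4^2 = 16
|a|^2 * |b|^2 = 14 * 29 = 406
Result = 16 - 406 = -390


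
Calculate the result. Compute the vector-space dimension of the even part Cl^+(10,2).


Even subalgebra dimension = 2^(n-1)
n = 10 + 2 = 12
2^(12 - 1) = 2^11 = 2048
Verification: sum of C(12,k) for even k = 1 + 66 + 495 + 924 + 495 + 66 + 1 = 2048
Result = 2048


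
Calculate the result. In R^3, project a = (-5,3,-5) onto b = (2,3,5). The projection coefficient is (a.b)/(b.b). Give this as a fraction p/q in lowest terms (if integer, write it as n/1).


Projection coefficient = (a . b) / (b . b)
a . b = (-5)*2 + 3*3 + (-5)*5
= -10 + 9 + (-25) = -26
b . b = 2^2 + 3^2 + 5^2
= 4 + 9 + 25 = 38
Coefficient = -26/38
In lowest terms: -13/19


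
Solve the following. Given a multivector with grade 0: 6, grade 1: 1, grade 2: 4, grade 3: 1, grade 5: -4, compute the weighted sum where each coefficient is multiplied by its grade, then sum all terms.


Grade-weighted sum = sum of grade_k * coefficient_k
0*6 = 0
1*1 = 1
2*4 = 8
3*1 = 3
5*(-4) = -20
Total = 0 + 1 + 8 + 3 + (-20) = -8


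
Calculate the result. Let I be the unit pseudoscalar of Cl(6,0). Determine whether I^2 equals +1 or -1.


The pseudoscalar I = e1...e_n (product of all n generators) of Cl(p,q) satisfies I^2 = (-1)^(q + n(n-1)/2).
p = 6, q = 0, n = p + q = 6
n(n-1)/2 = 6 * 5 / 2 = 15
Exponent = q + n(n-1)/2 = 0 + 15 = 15
I^2 = (-1)^15 = -1


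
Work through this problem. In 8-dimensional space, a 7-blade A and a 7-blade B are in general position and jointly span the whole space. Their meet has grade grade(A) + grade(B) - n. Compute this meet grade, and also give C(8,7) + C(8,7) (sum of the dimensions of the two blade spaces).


Meet grade = grade(A) + grade(B) - n
= 7 + 7 - 8 = 6
C(8,7) = 8
C(8,7) = 8
dim_A + dim_B = 8 + 8 = 16


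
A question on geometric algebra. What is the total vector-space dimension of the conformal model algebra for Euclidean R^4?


The conformal model of R^4 uses Cl(5,1): the 4 Euclidean generators plus two extra orthogonal generators e+ (e+^2 = +1) and e- (e-^2 = -1), from which the null vectors e0, einf are built.
Number of generators m = 4 + 2 = 6.
dim Cl(p,q) = 2^m = 2^6 = 64


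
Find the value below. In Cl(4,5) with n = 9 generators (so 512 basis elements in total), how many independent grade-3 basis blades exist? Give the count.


Number of grade-k basis blades in Cl(p,q) with n = p + q is C(n, k).
n = 4 + 5 = 9
C(9, 3) = 9! / (3! * 6!)
= 362880 / (6 * 720)
= 84


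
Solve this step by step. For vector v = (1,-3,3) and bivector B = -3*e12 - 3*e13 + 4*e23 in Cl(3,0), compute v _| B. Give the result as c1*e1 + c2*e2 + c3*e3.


Left contraction v _| B = <vB>_1 (grade-1 part of the geometric product vB).
Using e1_|e12 = e2, e2_|e12 = -e1, e1_|e13 = e3, e3_|e13 = -e1, e2_|e23 = e3, e3_|e23 = -e2:
e1 coeff: -v2*b12 - v3*b13 = -(-3)*(-3) - (3)*(-3) = 0
e2 coeff: v1*b12 - v3*b23 = (1)*(-3) - (3)*(4) = -15
e3 coeff: v1*b13 + v2*b23 = (1)*(-3) + (-3)*(4) = -15
v _| B = 0*e1 - 15*e2 - 15*e3


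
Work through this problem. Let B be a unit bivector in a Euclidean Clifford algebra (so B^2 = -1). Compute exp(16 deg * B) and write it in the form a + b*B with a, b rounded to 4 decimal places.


For a unit bivector B with B^2 = -1, the exponential series gives
e^(theta*B) = cos(theta) + sin(theta)*B (the GA analogue of Euler's formula).
theta = 16 degrees = 0.279253 rad
cos(16 deg) = 0.9613
sin(16 deg) = 0.2756
exp(theta*B) = 0.9613 + 0.2756*B


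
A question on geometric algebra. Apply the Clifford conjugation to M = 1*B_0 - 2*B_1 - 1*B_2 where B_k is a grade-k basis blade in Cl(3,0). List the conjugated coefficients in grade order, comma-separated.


Clifford conjugate sign for grade k: (-1)^(k(k+1)/2)
Grade 0: (-1)^(0*1/2) = (-1)^0 = 1, coeff 1 -> 1
Grade 1: (-1)^(1*2/2) = (-1)^1 = -1, coeff -2 -> 2
Grade 2: (-1)^(2*3/2) = (-1)^3 = -1, coeff -1 -> 1
Conjugated coefficients: 1, 2, 1


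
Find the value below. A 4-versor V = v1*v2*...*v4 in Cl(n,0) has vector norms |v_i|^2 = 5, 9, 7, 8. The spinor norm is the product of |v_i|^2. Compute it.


Spinor norm N(V) = |v1|^2 * |v2|^2 * ... * |v4|^2
= 5 * 9 * 7 * 8
Running product: 5, 45, 315, 2520
N(V) = 2520


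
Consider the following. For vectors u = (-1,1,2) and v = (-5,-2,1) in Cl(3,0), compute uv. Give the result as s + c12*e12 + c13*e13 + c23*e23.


In Cl(3,0): e_i^2 = 1, e_ie_j = -e_je_i for i != j.
Scalar part = u . v = (-1)*(-5) + 1*(-2) + 2*1
= 5 + (-2) + 2 = 5
e12 coeff = (-1)*(-2) - 1*(-5) = 2 - (-5) = 7
e13 coeff = (-1)*1 - 2*(-5) = -1 - (-10) = 9
e23 coeff = 1*1 - 2*(-2) = 1 - (-4) = 5
uv = 5 + 7*e12 + 9*e13 + 5*e23


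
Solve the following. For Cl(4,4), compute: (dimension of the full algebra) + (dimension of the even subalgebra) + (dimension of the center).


n = 4 + 4 = 8
Total dim = 2^8 = 256
Even subalgebra dim = 2^7 = 128
n is even, so center dim = 1
Sum = 256 + 128 + 1 = 385


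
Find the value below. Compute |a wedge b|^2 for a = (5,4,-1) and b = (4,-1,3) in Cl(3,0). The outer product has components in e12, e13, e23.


a wedge b = (a1*b2 - a2*b1)*e12 + (a1*b3 - a3*b1)*e13 + (a2*b3 - a3*b2)*e23
e12 coeff: 5*(-1) - 4*4 = -5 - 16 = -21
e13 coeff: 5*3 - (-1)*4 = 15 - (-4) = 19
e23 coeff: 4*3 - (-1)*(-1) = 12 - 1 = 11
|a wedge b|^2 = (-21)^2 + 19^2 + 11^2
= 441 + 361 + 121
= 923


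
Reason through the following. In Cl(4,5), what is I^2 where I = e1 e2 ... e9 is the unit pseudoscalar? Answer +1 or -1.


The pseudoscalar I = e1...e_n (product of all n generators) of Cl(p,q) satisfies I^2 = (-1)^(q + n(n-1)/2).
p = 4, q = 5, n = p + q = 9
n(n-1)/2 = 9 * 8 / 2 = 36
Exponent = q + n(n-1)/2 = 5 + 36 = 41
I^2 = (-1)^41 = -1


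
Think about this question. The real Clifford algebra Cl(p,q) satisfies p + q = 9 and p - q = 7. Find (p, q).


We need p + q = 9 and p - q = 7.
Adding: 2p = 9 + 7 = 16, so p = 8.
Then q = 9 - 8 = 1.
(p, q) = (8, 1)


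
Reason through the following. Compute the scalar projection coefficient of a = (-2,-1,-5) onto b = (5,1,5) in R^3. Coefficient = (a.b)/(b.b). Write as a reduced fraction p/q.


Projection coefficient = (a . b) / (b . b)
a . b = (-2)*5 + (-1)*1 + (-5)*5
= -10 + (-1) + (-25) = -36
b . b = 5^2 + 1^2 + 5^2
= 25 + 1 + 25 = 51
Coefficient = -36/51
In lowest terms: -12/17


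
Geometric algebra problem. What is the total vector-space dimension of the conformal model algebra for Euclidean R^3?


The conformal model of R^3 uses Cl(4,1): the 3 Euclidean generators plus two extra orthogonal generators e+ (e+^2 = +1) and e- (e-^2 = -1), from which the null vectors e0, einf are built.
Number of generators m = 3 + 2 = 5.
dim Cl(p,q) = 2^m = 2^5 = 32


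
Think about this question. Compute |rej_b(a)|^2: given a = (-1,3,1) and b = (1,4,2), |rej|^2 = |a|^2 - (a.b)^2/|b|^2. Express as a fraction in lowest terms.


|a|^2 = (-1)^2 + 3^2 + 1^2 = 11
|b|^2 = 1^2 + 4^2 + 2^2 = 21
a . b = (-1)*1 + 3*4 + 1*2 = 13
(a.b)^2 = 13^2 = 169
|rej|^2 = 11 - 169/21
= (231 - 169)/21
= 62/21
In lowest terms: 62/21


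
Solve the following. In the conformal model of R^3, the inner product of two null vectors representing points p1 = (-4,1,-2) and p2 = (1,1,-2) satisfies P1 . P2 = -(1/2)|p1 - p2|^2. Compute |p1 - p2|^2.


p1 - p2 = (-5, 0, 0)
|p1 - p2|^2 = (-5)^2 + 0^2 + 0^2
= 25 + 0 + 0
= 25


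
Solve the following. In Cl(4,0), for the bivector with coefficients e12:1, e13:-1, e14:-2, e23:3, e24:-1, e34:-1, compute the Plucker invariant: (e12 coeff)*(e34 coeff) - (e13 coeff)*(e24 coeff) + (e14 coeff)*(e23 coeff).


Plucker relation: af - be + cd
a*f = 1*(-1) = -1
b*e = (-1)*(-1) = 1
c*d = (-2)*3 = -6
af - be + cd = -1 - 1 + (-6)
= -8


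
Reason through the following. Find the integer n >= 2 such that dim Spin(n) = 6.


dim Spin(n) = dim so(n) = n(n-1)/2.
Solve n(n-1)/2 = 6, i.e. n^2 - n - 12 = 0.
Discriminant = 1 + 8*6 = 49
n = (1 + sqrt(49))/2 = (1 + 7)/2 = 4


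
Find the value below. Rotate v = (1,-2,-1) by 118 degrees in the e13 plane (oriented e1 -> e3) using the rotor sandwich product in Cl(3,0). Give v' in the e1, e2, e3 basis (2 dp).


Rotor R = cos(59deg) - sin(59deg)*e13
Rotation angle theta = 2 * 59 = 118 degrees in the e13 plane (e1 -> e3).
The component perpendicular to the plane (e2) is invariant: v'_2 = v2 = -2.00
cos(118deg) = -0.4695, sin(118deg) = 0.8829
v'_1 = v1*cos(theta) - v3*sin(theta) = 1*(-0.4695) - (-1)*0.8829 = 0.41
v'_3 = v1*sin(theta) + v3*cos(theta) = 1*0.8829 + (-1)*(-0.4695) = 1.35
v' = 0.41*e1 - 2.00*e2 + 1.35*e3


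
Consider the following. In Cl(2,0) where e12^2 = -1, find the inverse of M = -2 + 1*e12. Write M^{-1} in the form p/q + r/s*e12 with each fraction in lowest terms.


M = -2 + 1*e12, where e12^2 = -1.
Since M commutes with its reverse ~M = a - b*e12, M * ~M = a^2 - b^2*e12^2 = a^2 + b^2.
So M^{-1} = ~M / (a^2 + b^2) = (a - b*e12)/(a^2 + b^2).
a^2 + b^2 = 4 + 1 = 5
Scalar part = -2/5 = -2/5
Bivector coeff = -1/5 = -1/5
M^{-1} = -2/5 - 1/5*e12


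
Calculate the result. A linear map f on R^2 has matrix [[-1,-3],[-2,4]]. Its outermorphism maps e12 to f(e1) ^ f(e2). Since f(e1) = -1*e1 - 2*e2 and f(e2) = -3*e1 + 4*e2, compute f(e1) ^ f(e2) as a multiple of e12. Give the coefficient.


The outermorphism of a linear map f sends e1^e2 to f(e1)^f(e2).
f(e1) = -1*e1 - 2*e2
f(e2) = -3*e1 + 4*e2
f(e1) ^ f(e2) = (-1*e1 - 2*e2) ^ (-3*e1 + 4*e2)
= (-1)*4*e12 + (-2)*(-3)*e21
= (-4 - 6)*e12
= -10*e12
Coefficient = -10


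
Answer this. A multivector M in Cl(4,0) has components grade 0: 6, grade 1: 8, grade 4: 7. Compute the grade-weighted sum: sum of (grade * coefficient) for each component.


Grade-weighted sum = sum of grade_k * coefficient_k
0*6 = 0
1*8 = 8
4*7 = 28
Total = 0 + 8 + 28 = 36


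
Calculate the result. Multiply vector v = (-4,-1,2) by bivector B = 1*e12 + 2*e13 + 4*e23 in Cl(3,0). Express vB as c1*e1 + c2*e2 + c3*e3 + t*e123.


vB has grade-1 (vector) and grade-3 (trivector) parts: vB = (v _| B) + (v ^ B).
Vector part <vB>_1:
  e1: -v2*b12 - v3*b13 = -(-1)*(1) - (2)*(2) = -3
  e2: v1*b12 - v3*b23 = (-4)*(1) - (2)*(4) = -12
  e3: v1*b13 + v2*b23 = (-4)*(2) + (-1)*(4) = -12
Trivector part <vB>_3:
  e123: v1*b23 - v2*b13 + v3*b12 = (-4)*(4) - (-1)*(2) + (2)*(1) = -12
vB = -3*e1 - 12*e2 - 12*e3 - 12*e123


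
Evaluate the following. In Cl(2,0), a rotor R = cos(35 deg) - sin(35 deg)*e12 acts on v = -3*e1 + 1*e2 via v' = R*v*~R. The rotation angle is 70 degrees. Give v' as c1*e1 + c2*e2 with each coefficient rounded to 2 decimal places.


Rotor R = cos(35deg) - sin(35deg)*e12
Rotation angle theta = 2 * 35 = 70 degrees
v' = R*v*~R rotates v by theta.
cos(70deg) = 0.3420, sin(70deg) = 0.9397
v'_1 = -3*cos(70deg) - 1*sin(70deg)
= -3*0.3420 - 1*0.9397
= -1.97
v'_2 = -3*sin(70deg) + 1*cos(70deg)
= -3*0.9397 + 1*0.3420
= -2.48
v' = -1.97*e1 - 2.48*e2


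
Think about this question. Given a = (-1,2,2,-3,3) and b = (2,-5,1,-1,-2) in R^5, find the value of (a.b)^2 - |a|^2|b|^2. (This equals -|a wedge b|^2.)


a . b = (-1)*2 + 2*(-5) + 2*1 + (-3)*(-1) + 3*(-2)
= -2 + (-10) + 2 + 3 + (-6) = -13
|a|^2 = (-1)^2 + 2^2 + 2^2 + (-3)^2 + 3^2 = 27
|b|^2 = 2^2 + (-5)^2 + 1^2 + (-1)^2 + (-2)^2 = 35
(a.b)^2 = (-13)^2 = 169
|a|^2 * |b|^2 = 27 * 35 = 945
Result = 169 - 945 = -776


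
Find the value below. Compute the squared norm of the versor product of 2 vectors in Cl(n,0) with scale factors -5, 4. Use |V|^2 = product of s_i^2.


Each vector v_i has |v_i|^2 = s_i^2
Squared scales: (-5)^2 = 25, 4^2 = 16
|V|^2 = 25 * 16
= 400


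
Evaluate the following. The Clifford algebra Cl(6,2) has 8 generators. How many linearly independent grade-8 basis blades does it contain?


Number of grade-k basis blades in Cl(p,q) with n = p + q is C(n, k).
n = 6 + 2 = 8
C(8, 8) = 8! / (8! * 0!)
= 40320 / (40320 * 1)
= 1


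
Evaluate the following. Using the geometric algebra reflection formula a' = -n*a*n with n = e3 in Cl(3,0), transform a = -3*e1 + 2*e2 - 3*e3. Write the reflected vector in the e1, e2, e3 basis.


Reflection formula: a' = -n*a*n, with n = e3 (unit vector, n^2 = 1).
For reflection through hyperplane perp to e3:
The component along e3 flips sign, others stay.
a = (-3, 2, -3)
a' = (-3, 2, 3)
a' = -3*e1 + 2*e2 + 3*e3


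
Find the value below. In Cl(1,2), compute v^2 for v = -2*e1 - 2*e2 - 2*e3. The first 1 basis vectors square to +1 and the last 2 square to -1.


v^2 = sum of c_i^2 * e_i^2
Positive signature terms (e_i^2 = +1): (-2)^2 = 4
Negative signature terms (e_j^2 = -1): (-2)^2 + (-2)^2 = 8
v^2 = 4 - 8 = -4


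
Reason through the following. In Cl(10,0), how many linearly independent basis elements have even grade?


Even subalgebra dimension = 2^(n-1)
n = 10 + 0 = 10
2^(10 - 1) = 2^9 = 512
Verification: sum of C(10,k) for even k = 1 + 45 + 210 + 210 + 45 + 1 = 512
Result = 512


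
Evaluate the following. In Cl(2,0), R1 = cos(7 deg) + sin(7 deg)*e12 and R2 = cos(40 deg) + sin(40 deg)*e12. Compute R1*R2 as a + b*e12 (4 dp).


Same-plane rotors commute and their half-angles add:
R1*R2 = cos(a1 + a2) + sin(a1 + a2)*e12.
a1 + a2 = 7 + 40 = 47 deg
cos(47 deg) = 0.6820
sin(47 deg) = 0.7314
R1*R2 = 0.6820 + 0.7314*e12


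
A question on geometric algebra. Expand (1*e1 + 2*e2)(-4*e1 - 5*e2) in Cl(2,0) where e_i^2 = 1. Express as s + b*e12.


Expand: (1*e1 + 2*e2)(-4*e1 - 5*e2)
= 1*(-4)*e1e1 + 1*(-5)*e1e2 + 2*(-4)*e2e1 + 2*(-5)*e2e2
Using e1^2 = e2^2 = 1, e2e1 = -e1e2:
Scalar part s = 1*(-4) + 2*(-5) = -4 + (-10) = -14
Bivector part b = 1*(-5) - 2*(-4) = -5 - (-8) = 3
uv = -14 + 3*e12


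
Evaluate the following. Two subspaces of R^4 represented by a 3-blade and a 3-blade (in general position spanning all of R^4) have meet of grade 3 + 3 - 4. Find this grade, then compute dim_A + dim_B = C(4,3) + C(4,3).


Meet grade = grade(A) + grade(B) - n
= 3 + 3 - 4 = 2
C(4,3) = 4
C(4,3) = 4
dim_A + dim_B = 4 + 4 = 8


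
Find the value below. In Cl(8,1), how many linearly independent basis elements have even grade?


Even subalgebra dimension = 2^(n-1)
n = 8 + 1 = 9
2^(9 - 1) = 2^8 = 256
Verification: sum of C(9,k) for even k = 1 + 36 + 126 + 84 + 9 = 256
Result = 256


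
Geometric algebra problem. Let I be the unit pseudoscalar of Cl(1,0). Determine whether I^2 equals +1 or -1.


The pseudoscalar I = e1...e_n (product of all n generators) of Cl(p,q) satisfies I^2 = (-1)^(q + n(n-1)/2).
p = 1, q = 0, n = p + q = 1
n(n-1)/2 = 1 * 0 / 2 = 0
Exponent = q + n(n-1)/2 = 0 + 0 = 0
I^2 = (-1)^0 = +1


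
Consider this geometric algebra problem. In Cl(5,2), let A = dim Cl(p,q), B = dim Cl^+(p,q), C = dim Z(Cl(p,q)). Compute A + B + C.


n = 5 + 2 = 7
Total dim = 2^7 = 128
Even subalgebra dim = 2^6 = 64
n is odd, so center dim = 2
Sum = 128 + 64 + 2 = 194


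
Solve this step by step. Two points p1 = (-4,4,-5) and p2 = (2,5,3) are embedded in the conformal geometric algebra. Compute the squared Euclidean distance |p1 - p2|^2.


p1 - p2 = (-6, -1, -8)
|p1 - p2|^2 = (-6)^2 + (-1)^2 + (-8)^2
= 36 + 1 + 64
= 101


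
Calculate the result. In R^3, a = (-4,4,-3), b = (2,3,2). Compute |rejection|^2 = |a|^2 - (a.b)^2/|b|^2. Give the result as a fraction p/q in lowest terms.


|a|^2 = (-4)^2 + 4^2 + (-3)^2 = 41
|b|^2 = 2^2 + 3^2 + 2^2 = 17
a . b = (-4)*2 + 4*3 + (-3)*2 = -2
(a.b)^2 = (-2)^2 = 4
|rej|^2 = 41 - 4/17
= (697 - 4)/17
= 693/17
In lowest terms: 693/17


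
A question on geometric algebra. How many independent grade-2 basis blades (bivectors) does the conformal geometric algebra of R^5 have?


The conformal model of R^5 uses Cl(6,1) with m = 5 + 2 = 7 generators.
Number of grade-2 blades = C(m, 2) = C(7, 2)
= 7*6/2 = 21


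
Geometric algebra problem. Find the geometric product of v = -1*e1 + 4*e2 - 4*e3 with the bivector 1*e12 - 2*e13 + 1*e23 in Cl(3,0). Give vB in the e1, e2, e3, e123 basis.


vB has grade-1 (vector) and grade-3 (trivector) parts: vB = (v _| B) + (v ^ B).
Vector part <vB>_1:
  e1: -v2*b12 - v3*b13 = -(4)*(1) - (-4)*(-2) = -12
  e2: v1*b12 - v3*b23 = (-1)*(1) - (-4)*(1) = 3
  e3: v1*b13 + v2*b23 = (-1)*(-2) + (4)*(1) = 6
Trivector part <vB>_3:
  e123: v1*b23 - v2*b13 + v3*b12 = (-1)*(1) - (4)*(-2) + (-4)*(1) = 3
vB = -12*e1 + 3*e2 + 6*e3 + 3*e123


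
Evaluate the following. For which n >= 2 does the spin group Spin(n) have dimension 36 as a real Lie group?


dim Spin(n) = dim so(n) = n(n-1)/2.
Solve n(n-1)/2 = 36, i.e. n^2 - n - 72 = 0.
Discriminant = 1 + 8*36 = 289
n = (1 + sqrt(289))/2 = (1 + 17)/2 = 9


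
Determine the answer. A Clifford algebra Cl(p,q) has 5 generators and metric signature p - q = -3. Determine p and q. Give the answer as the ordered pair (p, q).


We need p + q = 5 and p - q = -3.
Adding: 2p = 5 + (-3) = 2, so p = 1.
Then q = 5 - 1 = 4.
(p, q) = (1, 4)


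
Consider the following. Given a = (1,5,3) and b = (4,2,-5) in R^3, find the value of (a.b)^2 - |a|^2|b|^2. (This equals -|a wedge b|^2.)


a . b = 1*4 + 5*2 + 3*(-5)
= 4 + 10 + (-15) = -1
|a|^2 = 1^2 + 5^2 + 3^2 = 35
|b|^2 = 4^2 + 2^2 + (-5)^2 = 45
(a.b)^2 = (-1)^2 = 1
|a|^2 * |b|^2 = 35 * 45 = 1575
Result = 1 - 1575 = -1574


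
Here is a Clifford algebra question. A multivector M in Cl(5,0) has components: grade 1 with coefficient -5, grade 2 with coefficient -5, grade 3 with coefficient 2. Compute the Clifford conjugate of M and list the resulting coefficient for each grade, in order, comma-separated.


Clifford conjugate sign for grade k: (-1)^(k(k+1)/2)
Grade 1: (-1)^(1*2/2) = (-1)^1 = -1, coeff -5 -> 5
Grade 2: (-1)^(2*3/2) = (-1)^3 = -1, coeff -5 -> 5
Grade 3: (-1)^(3*4/2) = (-1)^6 = 1, coeff 2 -> 2
Conjugated coefficients: 5, 5, 2


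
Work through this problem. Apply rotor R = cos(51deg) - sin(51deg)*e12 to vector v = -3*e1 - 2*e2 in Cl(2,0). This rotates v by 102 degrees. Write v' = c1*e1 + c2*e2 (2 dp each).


Rotor R = cos(51deg) - sin(51deg)*e12
Rotation angle theta = 2 * 51 = 102 degrees
v' = R*v*~R rotates v by theta.
cos(102deg) = -0.2079, sin(102deg) = 0.9781
v'_1 = -3*cos(102deg) - (-2)*sin(102deg)
= -3*(-0.2079) - (-2)*0.9781
= 2.58
v'_2 = -3*sin(102deg) + (-2)*cos(102deg)
= -3*0.9781 + (-2)*(-0.2079)
= -2.52
v' = 2.58*e1 - 2.52*e2


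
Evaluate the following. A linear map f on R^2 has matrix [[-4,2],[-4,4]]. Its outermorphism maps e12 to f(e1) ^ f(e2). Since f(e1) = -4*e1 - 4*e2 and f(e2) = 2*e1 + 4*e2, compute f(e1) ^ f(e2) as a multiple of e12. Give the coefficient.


The outermorphism of a linear map f sends e1^e2 to f(e1)^f(e2).
f(e1) = -4*e1 - 4*e2
f(e2) = 2*e1 + 4*e2
f(e1) ^ f(e2) = (-4*e1 - 4*e2) ^ (2*e1 + 4*e2)
= (-4)*4*e12 + (-4)*2*e21
= (-16 - (-8))*e12
= -8*e12
Coefficient = -8


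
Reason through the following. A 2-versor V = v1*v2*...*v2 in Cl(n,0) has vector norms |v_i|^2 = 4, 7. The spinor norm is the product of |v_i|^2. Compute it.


Spinor norm N(V) = |v1|^2 * |v2|^2 * ... * |v2|^2
= 4 * 7
Running product: 4, 28
N(V) = 28


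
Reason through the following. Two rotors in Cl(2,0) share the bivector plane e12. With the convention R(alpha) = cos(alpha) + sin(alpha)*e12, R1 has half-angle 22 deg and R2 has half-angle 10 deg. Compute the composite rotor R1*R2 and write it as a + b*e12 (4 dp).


Same-plane rotors commute and their half-angles add:
R1*R2 = cos(a1 + a2) + sin(a1 + a2)*e12.
a1 + a2 = 22 + 10 = 32 deg
cos(32 deg) = 0.8480
sin(32 deg) = 0.5299
R1*R2 = 0.8480 + 0.5299*e12


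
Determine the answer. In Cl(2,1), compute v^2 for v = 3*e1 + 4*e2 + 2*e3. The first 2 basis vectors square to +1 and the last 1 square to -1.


v^2 = sum of c_i^2 * e_i^2
Positive signature terms (e_i^2 = +1): 3^2 + 4^2 = 25
Negative signature terms (e_j^2 = -1): 2^2 = 4
v^2 = 25 - 4 = 21


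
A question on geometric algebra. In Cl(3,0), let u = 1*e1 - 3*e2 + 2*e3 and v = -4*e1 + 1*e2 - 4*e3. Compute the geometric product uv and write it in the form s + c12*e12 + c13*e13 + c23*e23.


In Cl(3,0): e_i^2 = 1, e_ie_j = -e_je_i for i != j.
Scalar part = u . v = 1*(-4) + (-3)*1 + 2*(-4)
= -4 + (-3) + (-8) = -15
e12 coeff = 1*1 - (-3)*(-4) = 1 - 12 = -11
e13 coeff = 1*(-4) - 2*(-4) = -4 - (-8) = 4
e23 coeff = (-3)*(-4) - 2*1 = 12 - 2 = 10
uv = -15 - 11*e12 + 4*e13 + 10*e23


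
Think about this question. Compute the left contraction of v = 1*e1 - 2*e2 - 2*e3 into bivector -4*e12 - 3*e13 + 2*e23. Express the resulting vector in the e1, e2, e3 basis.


Left contraction v _| B = <vB>_1 (grade-1 part of the geometric product vB).
Using e1_|e12 = e2, e2_|e12 = -e1, e1_|e13 = e3, e3_|e13 = -e1, e2_|e23 = e3, e3_|e23 = -e2:
e1 coeff: -v2*b12 - v3*b13 = -(-2)*(-4) - (-2)*(-3) = -14
e2 coeff: v1*b12 - v3*b23 = (1)*(-4) - (-2)*(2) = 0
e3 coeff: v1*b13 + v2*b23 = (1)*(-3) + (-2)*(2) = -7
v _| B = -14*e1 + 0*e2 - 7*e3


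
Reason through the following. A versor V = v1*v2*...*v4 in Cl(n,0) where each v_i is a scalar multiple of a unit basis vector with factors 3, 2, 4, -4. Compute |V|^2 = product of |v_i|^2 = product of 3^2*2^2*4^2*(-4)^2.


Each vector v_i has |v_i|^2 = s_i^2
Squared scales: 3^2 = 9, 2^2 = 4, 4^2 = 16, (-4)^2 = 16
|V|^2 = 9 * 4 * 16 * 16
= 9216


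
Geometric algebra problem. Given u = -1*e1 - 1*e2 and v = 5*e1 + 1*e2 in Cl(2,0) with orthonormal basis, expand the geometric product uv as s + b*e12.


Expand: (-1*e1 - 1*e2)(5*e1 + 1*e2)
= (-1)*5*e1e1 + (-1)*1*e1e2 + (-1)*5*e2e1 + (-1)*1*e2e2
Using e1^2 = e2^2 = 1, e2e1 = -e1e2:
Scalar part s = (-1)*5 + (-1)*1 = -5 + (-1) = -6
Bivector part b = (-1)*1 - (-1)*5 = -1 - (-5) = 4
uv = -6 + 4*e12


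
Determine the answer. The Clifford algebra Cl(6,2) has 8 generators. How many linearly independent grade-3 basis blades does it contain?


Number of grade-k basis blades in Cl(p,q) with n = p + q is C(n, k).
n = 6 + 2 = 8
C(8, 3) = 8! / (3! * 5!)
= 40320 / (6 * 120)
= 56


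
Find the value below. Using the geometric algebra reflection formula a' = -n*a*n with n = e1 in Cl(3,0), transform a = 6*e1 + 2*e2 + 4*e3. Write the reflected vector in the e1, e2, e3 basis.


Reflection formula: a' = -n*a*n, with n = e1 (unit vector, n^2 = 1).
For reflection through hyperplane perp to e1:
The component along e1 flips sign, others stay.
a = (6, 2, 4)
a' = (-6, 2, 4)
a' = -6*e1 + 2*e2 + 4*e3


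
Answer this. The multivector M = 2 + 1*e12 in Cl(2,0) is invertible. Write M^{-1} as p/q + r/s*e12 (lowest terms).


M = 2 + 1*e12, where e12^2 = -1.
Since M commutes with its reverse ~M = a - b*e12, M * ~M = a^2 - b^2*e12^2 = a^2 + b^2.
So M^{-1} = ~M / (a^2 + b^2) = (a - b*e12)/(a^2 + b^2).
a^2 + b^2 = 4 + 1 = 5
Scalar part = 2/5 = 2/5
Bivector coeff = -1/5 = -1/5
M^{-1} = 2/5 - 1/5*e12


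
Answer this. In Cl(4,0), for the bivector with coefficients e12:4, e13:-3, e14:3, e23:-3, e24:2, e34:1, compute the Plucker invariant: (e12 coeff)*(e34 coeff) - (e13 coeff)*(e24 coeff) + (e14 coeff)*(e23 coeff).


Plucker relation: af - be + cd
a*f = 4*1 = 4
b*e = (-3)*2 = -6
c*d = 3*(-3) = -9
af - be + cd = 4 - (-6) + (-9)
= 1


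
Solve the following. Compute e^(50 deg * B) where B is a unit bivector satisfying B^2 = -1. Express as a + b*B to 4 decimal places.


For a unit bivector B with B^2 = -1, the exponential series gives
e^(theta*B) = cos(theta) + sin(theta)*B (the GA analogue of Euler's formula).
theta = 50 degrees = 0.872665 rad
cos(50 deg) = 0.6428
sin(50 deg) = 0.7660
exp(theta*B) = 0.6428 + 0.7660*B


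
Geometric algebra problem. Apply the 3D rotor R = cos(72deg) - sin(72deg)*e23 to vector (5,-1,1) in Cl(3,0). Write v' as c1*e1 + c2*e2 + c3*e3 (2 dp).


Rotor R = cos(72deg) - sin(72deg)*e23
Rotation angle theta = 2 * 72 = 144 degrees in the e23 plane (e2 -> e3).
The component perpendicular to the plane (e1) is invariant: v'_1 = v1 = 5.00
cos(144deg) = -0.8090, sin(144deg) = 0.5878
v'_2 = v2*cos(theta) - v3*sin(theta) = -1*(-0.8090) - 1*0.5878 = 0.22
v'_3 = v2*sin(theta) + v3*cos(theta) = -1*0.5878 + 1*(-0.8090) = -1.40
v' = 5.00*e1 + 0.22*e2 - 1.40*e3


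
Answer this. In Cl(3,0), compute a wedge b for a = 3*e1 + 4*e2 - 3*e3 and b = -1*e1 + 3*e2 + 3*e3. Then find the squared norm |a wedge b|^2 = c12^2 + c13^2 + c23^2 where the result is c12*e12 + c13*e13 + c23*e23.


a wedge b = (a1*b2 - a2*b1)*e12 + (a1*b3 - a3*b1)*e13 + (a2*b3 - a3*b2)*e23
e12 coeff: 3*3 - 4*(-1) = 9 - (-4) = 13
e13 coeff: 3*3 - (-3)*(-1) = 9 - 3 = 6
e23 coeff: 4*3 - (-3)*3 = 12 - (-9) = 21
|a wedge b|^2 = 13^2 + 6^2 + 21^2
= 169 + 36 + 441
= 646


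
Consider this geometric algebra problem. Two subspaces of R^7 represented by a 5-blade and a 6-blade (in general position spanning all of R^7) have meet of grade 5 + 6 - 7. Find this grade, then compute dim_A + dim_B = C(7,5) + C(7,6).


Meet grade = grade(A) + grade(B) - n
= 5 + 6 - 7 = 4
C(7,5) = 21
C(7,6) = 7
dim_A + dim_B = 21 + 7 = 28


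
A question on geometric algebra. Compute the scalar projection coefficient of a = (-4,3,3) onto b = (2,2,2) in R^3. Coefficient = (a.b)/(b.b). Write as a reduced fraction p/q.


Projection coefficient = (a . b) / (b . b)
a . b = (-4)*2 + 3*2 + 3*2
= -8 + 6 + 6 = 4
b . b = 2^2 + 2^2 + 2^2
= 4 + 4 + 4 = 12
Coefficient = 4/12
In lowest terms: 1/3


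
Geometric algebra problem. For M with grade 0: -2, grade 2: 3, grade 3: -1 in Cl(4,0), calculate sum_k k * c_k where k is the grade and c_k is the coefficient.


Grade-weighted sum = sum of grade_k * coefficient_k
0*(-2) = 0
2*3 = 6
3*(-1) = -3
Total = 0 + 6 + (-3) = 3


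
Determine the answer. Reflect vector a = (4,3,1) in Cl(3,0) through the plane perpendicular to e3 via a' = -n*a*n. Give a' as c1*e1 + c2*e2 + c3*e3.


Reflection formula: a' = -n*a*n, with n = e3 (unit vector, n^2 = 1).
For reflection through hyperplane perp to e3:
The component along e3 flips sign, others stay.
a = (4, 3, 1)
a' = (4, 3, -1)
a' = 4*e1 + 3*e2 - 1*e3


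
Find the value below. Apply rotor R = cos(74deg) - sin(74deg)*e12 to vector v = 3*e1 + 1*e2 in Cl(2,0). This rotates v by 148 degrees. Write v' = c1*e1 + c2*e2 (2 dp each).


Rotor R = cos(74deg) - sin(74deg)*e12
Rotation angle theta = 2 * 74 = 148 degrees
v' = R*v*~R rotates v by theta.
cos(148deg) = -0.8480, sin(148deg) = 0.5299
v'_1 = 3*cos(148deg) - 1*sin(148deg)
= 3*(-0.8480) - 1*0.5299
= -3.07
v'_2 = 3*sin(148deg) + 1*cos(148deg)
= 3*0.5299 + 1*(-0.8480)
= 0.74
v' = -3.07*e1 + 0.74*e2


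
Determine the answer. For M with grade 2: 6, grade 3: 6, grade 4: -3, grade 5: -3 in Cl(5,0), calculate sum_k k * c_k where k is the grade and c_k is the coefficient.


Grade-weighted sum = sum of grade_k * coefficient_k
2*6 = 12
3*6 = 18
4*(-3) = -12
5*(-3) = -15
Total = 12 + 18 + (-12) + (-15) = 3


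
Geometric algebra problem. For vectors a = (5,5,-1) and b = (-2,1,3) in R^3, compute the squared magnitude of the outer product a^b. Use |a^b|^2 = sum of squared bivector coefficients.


a wedge b = (a1*b2 - a2*b1)*e12 + (a1*b3 - a3*b1)*e13 + (a2*b3 - a3*b2)*e23
e12 coeff: 5*1 - 5*(-2) = 5 - (-10) = 15
e13 coeff: 5*3 - (-1)*(-2) = 15 - 2 = 13
e23 coeff: 5*3 - (-1)*1 = 15 - (-1) = 16
|a wedge b|^2 = 15^2 + 13^2 + 16^2
= 225 + 169 + 256
= 650


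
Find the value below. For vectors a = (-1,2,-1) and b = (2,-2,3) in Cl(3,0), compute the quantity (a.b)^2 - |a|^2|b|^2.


a . b = (-1)*2 + 2*(-2) + (-1)*3
= -2 + (-4) + (-3) = -9
|a|^2 = (-1)^2 + 2^2 + (-1)^2 = 6
|b|^2 = 2^2 + (-2)^2 + 3^2 = 17
(a.b)^2 = (-9)^2 = 81
|a|^2 * |b|^2 = 6 * 17 = 102
Result = 81 - 102 = -21


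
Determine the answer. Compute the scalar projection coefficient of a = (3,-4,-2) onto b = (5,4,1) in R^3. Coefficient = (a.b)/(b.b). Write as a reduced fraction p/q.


Projection coefficient = (a . b) / (b . b)
a . b = 3*5 + (-4)*4 + (-2)*1
= 15 + (-16) + (-2) = -3
b . b = 5^2 + 4^2 + 1^2
= 25 + 16 + 1 = 42
Coefficient = -3/42
In lowest terms: -1/14


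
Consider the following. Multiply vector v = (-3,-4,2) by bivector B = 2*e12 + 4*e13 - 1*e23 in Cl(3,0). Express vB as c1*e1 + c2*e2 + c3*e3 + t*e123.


vB has grade-1 (vector) and grade-3 (trivector) parts: vB = (v _| B) + (v ^ B).
Vector part <vB>_1:
  e1: -v2*b12 - v3*b13 = -(-4)*(2) - (2)*(4) = 0
  e2: v1*b12 - v3*b23 = (-3)*(2) - (2)*(-1) = -4
  e3: v1*b13 + v2*b23 = (-3)*(4) + (-4)*(-1) = -8
Trivector part <vB>_3:
  e123: v1*b23 - v2*b13 + v3*b12 = (-3)*(-1) - (-4)*(4) + (2)*(2) = 23
vB = 0*e1 - 4*e2 - 8*e3 + 23*e123


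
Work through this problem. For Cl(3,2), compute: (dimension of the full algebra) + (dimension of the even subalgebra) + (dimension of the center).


n = 3 + 2 = 5
Total dim = 2^5 = 32
Even subalgebra dim = 2^4 = 16
n is odd, so center dim = 2
Sum = 32 + 16 + 2 = 50


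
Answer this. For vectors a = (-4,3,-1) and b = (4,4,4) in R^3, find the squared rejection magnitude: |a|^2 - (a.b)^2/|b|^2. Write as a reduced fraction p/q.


|a|^2 = (-4)^2 + 3^2 + (-1)^2 = 26
|b|^2 = 4^2 + 4^2 + 4^2 = 48
a . b = (-4)*4 + 3*4 + (-1)*4 = -8
(a.b)^2 = (-8)^2 = 64
|rej|^2 = 26 - 64/48
= (1248 - 64)/48
= 1184/48
In lowest terms: 74/3


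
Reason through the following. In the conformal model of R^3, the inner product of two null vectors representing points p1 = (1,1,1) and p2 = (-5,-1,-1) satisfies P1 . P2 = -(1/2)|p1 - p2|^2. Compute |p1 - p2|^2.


p1 - p2 = (6, 2, 2)
|p1 - p2|^2 = 6^2 + 2^2 + 2^2
= 36 + 4 + 4
= 44


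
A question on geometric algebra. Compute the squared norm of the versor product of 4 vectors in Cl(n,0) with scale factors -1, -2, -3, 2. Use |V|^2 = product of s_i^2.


Each vector v_i has |v_i|^2 = s_i^2
Squared scales: (-1)^2 = 1, (-2)^2 = 4, (-3)^2 = 9, 2^2 = 4
|V|^2 = 1 * 4 * 9 * 4
= 144


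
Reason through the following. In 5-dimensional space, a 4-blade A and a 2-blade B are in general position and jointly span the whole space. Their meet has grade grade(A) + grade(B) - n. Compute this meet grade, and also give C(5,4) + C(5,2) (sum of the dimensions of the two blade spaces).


Meet grade = grade(A) + grade(B) - n
= 4 + 2 - 5 = 1
C(5,4) = 5
C(5,2) = 10
dim_A + dim_B = 5 + 10 = 15


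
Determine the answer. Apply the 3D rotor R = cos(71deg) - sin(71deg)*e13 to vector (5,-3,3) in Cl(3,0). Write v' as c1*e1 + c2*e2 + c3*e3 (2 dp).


Rotor R = cos(71deg) - sin(71deg)*e13
Rotation angle theta = 2 * 71 = 142 degrees in the e13 plane (e1 -> e3).
The component perpendicular to the plane (e2) is invariant: v'_2 = v2 = -3.00
cos(142deg) = -0.7880, sin(142deg) = 0.6157
v'_1 = v1*cos(theta) - v3*sin(theta) = 5*(-0.7880) - 3*0.6157 = -5.79
v'_3 = v1*sin(theta) + v3*cos(theta) = 5*0.6157 + 3*(-0.7880) = 0.71
v' = -5.79*e1 - 3.00*e2 + 0.71*e3
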